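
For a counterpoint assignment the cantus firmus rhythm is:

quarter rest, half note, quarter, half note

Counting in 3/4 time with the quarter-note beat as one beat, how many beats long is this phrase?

6

One quarter-note beat = 2 eighth notes.
Working in eighth notes: quarter rest = 2; half note = 4; quarter = 2; half note = 4.
Adding: 2 + 4 + 2 + 4 = 12.
12 ÷ 2 = 6 beats.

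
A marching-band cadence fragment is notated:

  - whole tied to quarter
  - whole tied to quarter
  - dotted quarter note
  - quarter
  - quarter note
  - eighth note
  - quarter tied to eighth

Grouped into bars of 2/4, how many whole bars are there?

One bar of 2/4 = 4 eighth notes.
Each duration in eighth notes: whole tied to quarter (whole + quarter) = 10; whole tied to quarter (whole + quarter) = 10; dotted quarter note = 3; quarter = 2; quarter note = 2; eighth note = 1; quarter tied to eighth (quarter + eighth) = 3.
Total: 10 + 10 + 3 + 2 + 2 + 1 + 3 = 31.
31 ÷ 4 = 7 complete bars with 3 left over.

7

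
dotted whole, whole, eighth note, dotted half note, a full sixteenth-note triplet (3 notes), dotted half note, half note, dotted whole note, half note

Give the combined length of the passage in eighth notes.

54

Express everything in eighth notes: dotted whole = 12; whole = 8; eighth note = 1; dotted half note = 6; a full sixteenth-note triplet (3 notes) (three triplet sixteenths span one eighth) = 1; dotted half note = 6; half note = 4; dotted whole note = 12; half note = 4.
Total: 12 + 8 + 1 + 6 + 1 + 6 + 4 + 12 + 4 = 54 eighth notes.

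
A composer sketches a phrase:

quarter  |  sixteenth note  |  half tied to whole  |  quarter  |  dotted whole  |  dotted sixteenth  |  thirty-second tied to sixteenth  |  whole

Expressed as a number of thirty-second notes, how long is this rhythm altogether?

Each duration in thirty-second notes: quarter = 8; sixteenth note = 2; half tied to whole (half + whole) = 48; quarter = 8; dotted whole = 48; dotted sixteenth = 3; thirty-second tied to sixteenth (thirty-second + sixteenth) = 3; whole = 32.
Total: 8 + 2 + 48 + 8 + 48 + 3 + 3 + 32 = 152 thirty-second notes.

152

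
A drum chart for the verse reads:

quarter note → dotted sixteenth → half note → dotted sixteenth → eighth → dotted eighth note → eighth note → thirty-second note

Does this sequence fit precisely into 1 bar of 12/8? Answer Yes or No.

No

One bar of 12/8 = 48 thirty-second notes.
Express everything in thirty-second notes: quarter note = 8; dotted sixteenth = 3; half note = 16; dotted sixteenth = 3; eighth = 4; dotted eighth note = 6; eighth note = 4; thirty-second note = 1.
Sum: 8 + 3 + 16 + 3 + 4 + 6 + 4 + 1 = 45.
45 falls short of 48, so the answer is No.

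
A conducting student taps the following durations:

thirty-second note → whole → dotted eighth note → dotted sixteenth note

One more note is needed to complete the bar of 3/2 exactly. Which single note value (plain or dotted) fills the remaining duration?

dotted eighth note

The bar of 3/2 = 48 thirty-second notes.
Working in thirty-second notes: thirty-second note = 1; whole = 32; dotted eighth note = 6; dotted sixteenth note = 3.
Total: 1 + 32 + 6 + 3 = 42.
Remaining: 48 − 42 = 6 thirty-second notes, which is a dotted eighth note.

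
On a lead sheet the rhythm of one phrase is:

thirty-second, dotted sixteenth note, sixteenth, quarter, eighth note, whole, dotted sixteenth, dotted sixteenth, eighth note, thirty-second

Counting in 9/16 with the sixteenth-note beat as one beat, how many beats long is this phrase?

30.5

One sixteenth-note beat = 2 thirty-second notes.
Express everything in thirty-second notes: thirty-second = 1; dotted sixteenth note = 3; sixteenth = 2; quarter = 8; eighth note = 4; whole = 32; dotted sixteenth = 3; dotted sixteenth = 3; eighth note = 4; thirty-second = 1.
Total: 1 + 3 + 2 + 8 + 4 + 32 + 3 + 3 + 4 + 1 = 61.
61 ÷ 2 = 30.5 beats.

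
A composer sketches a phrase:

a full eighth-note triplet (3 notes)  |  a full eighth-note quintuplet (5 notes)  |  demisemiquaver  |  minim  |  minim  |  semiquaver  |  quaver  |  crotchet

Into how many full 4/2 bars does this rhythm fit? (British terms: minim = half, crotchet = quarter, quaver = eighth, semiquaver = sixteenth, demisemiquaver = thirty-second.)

One bar of 4/2 = 64 thirty-second notes.
Each duration in thirty-second notes: a full eighth-note triplet (3 notes) (three triplet eighths span one quarter) = 8; a full eighth-note quintuplet (5 notes) (five quintuplet eighths span one half) = 16; demisemiquaver = 1; minim = 16; minim = 16; semiquaver = 2; quaver = 4; crotchet = 8.
Altogether 8 + 16 + 1 + 16 + 16 + 2 + 4 + 8 = 71.
71 ÷ 64 = 1 complete bar with 7 left over.

1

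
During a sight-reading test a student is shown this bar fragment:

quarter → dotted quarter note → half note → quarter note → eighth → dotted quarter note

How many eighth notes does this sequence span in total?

In eighth notes: quarter = 2; dotted quarter note = 3; half note = 4; quarter note = 2; eighth = 1; dotted quarter note = 3.
Altogether 2 + 3 + 4 + 2 + 1 + 3 = 15 eighth notes.

15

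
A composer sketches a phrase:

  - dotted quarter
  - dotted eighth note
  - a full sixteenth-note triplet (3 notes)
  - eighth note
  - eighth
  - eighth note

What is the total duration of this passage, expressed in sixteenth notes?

17

Express everything in sixteenth notes: dotted quarter = 6; dotted eighth note = 3; a full sixteenth-note triplet (3 notes) (three triplet sixteenths span one eighth) = 2; eighth note = 2; eighth = 2; eighth note = 2.
Adding: 6 + 3 + 2 + 2 + 2 + 2 = 17 sixteenth notes.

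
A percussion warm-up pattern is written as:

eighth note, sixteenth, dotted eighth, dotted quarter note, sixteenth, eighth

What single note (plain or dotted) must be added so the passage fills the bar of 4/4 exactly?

The bar of 4/4 = 16 sixteenth notes.
Working in sixteenth notes: eighth note = 2; sixteenth = 1; dotted eighth = 3; dotted quarter note = 6; sixteenth = 1; eighth = 2.
Altogether 2 + 1 + 3 + 6 + 1 + 2 = 15.
Remaining: 16 − 15 = 1 sixteenth note, which is a sixteenth note.

sixteenth note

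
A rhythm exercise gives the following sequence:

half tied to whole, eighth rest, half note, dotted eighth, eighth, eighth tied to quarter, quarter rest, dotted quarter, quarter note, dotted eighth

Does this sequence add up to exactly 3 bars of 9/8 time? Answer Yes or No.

One bar of 9/8 = 18 sixteenth notes, so 3 bars = 54.
Convert each value to sixteenth notes: half tied to whole (half + whole) = 24; eighth rest = 2; half note = 8; dotted eighth = 3; eighth = 2; eighth tied to quarter (eighth + quarter) = 6; quarter rest = 4; dotted quarter = 6; quarter note = 4; dotted eighth = 3.
Adding: 24 + 2 + 8 + 3 + 2 + 6 + 4 + 6 + 4 + 3 = 62.
62 exceeds 54, so the answer is No.

No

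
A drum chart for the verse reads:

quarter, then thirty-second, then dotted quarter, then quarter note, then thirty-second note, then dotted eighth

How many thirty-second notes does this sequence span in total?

36

Convert each value to thirty-second notes: quarter = 8; thirty-second = 1; dotted quarter = 12; quarter note = 8; thirty-second note = 1; dotted eighth = 6.
Total: 8 + 1 + 12 + 8 + 1 + 6 = 36 thirty-second notes.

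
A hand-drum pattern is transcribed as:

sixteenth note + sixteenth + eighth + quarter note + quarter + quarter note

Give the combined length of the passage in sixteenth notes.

Convert each value to sixteenth notes: sixteenth note = 1; sixteenth = 1; eighth = 2; quarter note = 4; quarter = 4; quarter note = 4.
Total: 1 + 1 + 2 + 4 + 4 + 4 = 16 sixteenth notes.

16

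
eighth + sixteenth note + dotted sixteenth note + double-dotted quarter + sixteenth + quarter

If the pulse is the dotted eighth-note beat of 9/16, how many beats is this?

5.5

One dotted eighth-note beat = 6 thirty-second notes.
Each duration in thirty-second notes: eighth = 4; sixteenth note = 2; dotted sixteenth note = 3; double-dotted quarter = 14; sixteenth = 2; quarter = 8.
Altogether 4 + 2 + 3 + 14 + 2 + 8 = 33.
33 ÷ 6 = 5.5 beats.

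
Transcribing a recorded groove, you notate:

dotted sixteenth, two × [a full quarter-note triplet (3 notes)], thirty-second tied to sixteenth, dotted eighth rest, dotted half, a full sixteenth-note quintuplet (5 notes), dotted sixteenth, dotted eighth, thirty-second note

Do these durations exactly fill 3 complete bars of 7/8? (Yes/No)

No

One bar of 7/8 = 28 thirty-second notes, so 3 bars = 84.
Convert each value to thirty-second notes: dotted sixteenth = 3; a full quarter-note triplet (3 notes) (three triplet quarters span one half) = 16; a full quarter-note triplet (3 notes) (three triplet quarters span one half) = 16; thirty-second tied to sixteenth (thirty-second + sixteenth) = 3; dotted eighth rest = 6; dotted half = 24; a full sixteenth-note quintuplet (5 notes) (five quintuplet sixteenths span one quarter) = 8; dotted sixteenth = 3; dotted eighth = 6; thirty-second note = 1.
Sum: 3 + 16 + 16 + 3 + 6 + 24 + 8 + 3 + 6 + 1 = 86.
86 exceeds 84, so the answer is No.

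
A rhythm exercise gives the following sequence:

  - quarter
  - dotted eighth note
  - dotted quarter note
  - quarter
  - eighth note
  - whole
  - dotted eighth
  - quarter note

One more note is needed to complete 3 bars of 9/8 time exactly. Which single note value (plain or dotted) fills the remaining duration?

dotted half note

3 bars of 9/8 = 54 sixteenth notes.
Each duration in sixteenth notes: quarter = 4; dotted eighth note = 3; dotted quarter note = 6; quarter = 4; eighth note = 2; whole = 16; dotted eighth = 3; quarter note = 4.
Sum: 4 + 3 + 6 + 4 + 2 + 16 + 3 + 4 = 42.
Remaining: 54 − 42 = 12 sixteenth notes, which is a dotted half note.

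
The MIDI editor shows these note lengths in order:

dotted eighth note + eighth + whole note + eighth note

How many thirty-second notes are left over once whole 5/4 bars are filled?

One bar of 5/4 = 20 sixteenth notes.
Convert each value to sixteenth notes: dotted eighth note = 3; eighth = 2; whole note = 16; eighth note = 2.
Sum: 3 + 2 + 16 + 2 = 23.
23 ÷ 20 = 1 complete bar with 3 sixteenth notes remaining = 6 thirty-second notes.

6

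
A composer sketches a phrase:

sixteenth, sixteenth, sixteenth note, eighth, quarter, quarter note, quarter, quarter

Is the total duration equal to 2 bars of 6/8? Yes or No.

One bar of 6/8 = 12 sixteenth notes, so 2 bars = 24.
Working in sixteenth notes: sixteenth = 1; sixteenth = 1; sixteenth note = 1; eighth = 2; quarter = 4; quarter note = 4; quarter = 4; quarter = 4.
Adding: 1 + 1 + 1 + 2 + 4 + 4 + 4 + 4 = 21.
21 falls short of 24, so the answer is No.

No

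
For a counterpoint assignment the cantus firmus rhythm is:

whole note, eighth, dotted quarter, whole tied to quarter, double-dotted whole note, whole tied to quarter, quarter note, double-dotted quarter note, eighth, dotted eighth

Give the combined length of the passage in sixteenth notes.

108

Express everything in sixteenth notes: whole note = 16; eighth = 2; dotted quarter = 6; whole tied to quarter (whole + quarter) = 20; double-dotted whole note = 28; whole tied to quarter (whole + quarter) = 20; quarter note = 4; double-dotted quarter note = 7; eighth = 2; dotted eighth = 3.
Total: 16 + 2 + 6 + 20 + 28 + 20 + 4 + 7 + 2 + 3 = 108 sixteenth notes.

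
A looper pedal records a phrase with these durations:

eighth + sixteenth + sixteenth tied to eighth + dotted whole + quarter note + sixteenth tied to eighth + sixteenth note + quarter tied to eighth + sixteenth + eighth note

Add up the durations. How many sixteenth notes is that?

47

Each duration in sixteenth notes: eighth = 2; sixteenth = 1; sixteenth tied to eighth (sixteenth + eighth) = 3; dotted whole = 24; quarter note = 4; sixteenth tied to eighth (sixteenth + eighth) = 3; sixteenth note = 1; quarter tied to eighth (quarter + eighth) = 6; sixteenth = 1; eighth note = 2.
Total: 2 + 1 + 3 + 24 + 4 + 3 + 1 + 6 + 1 + 2 = 47 sixteenth notes.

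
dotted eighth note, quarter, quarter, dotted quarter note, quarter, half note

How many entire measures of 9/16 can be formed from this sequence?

One bar of 9/16 = 9 sixteenth notes.
Working in sixteenth notes: dotted eighth note = 3; quarter = 4; quarter = 4; dotted quarter note = 6; quarter = 4; half note = 8.
Adding: 3 + 4 + 4 + 6 + 4 + 8 = 29.
29 ÷ 9 = 3 complete bars with 2 left over.

3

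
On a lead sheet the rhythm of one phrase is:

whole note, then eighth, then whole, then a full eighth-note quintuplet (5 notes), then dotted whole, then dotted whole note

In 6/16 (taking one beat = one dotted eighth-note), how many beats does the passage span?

30

One dotted eighth-note beat = 3 sixteenth notes.
Each duration in sixteenth notes: whole note = 16; eighth = 2; whole = 16; a full eighth-note quintuplet (5 notes) (five quintuplet eighths span one half) = 8; dotted whole = 24; dotted whole note = 24.
Altogether 16 + 2 + 16 + 8 + 24 + 24 = 90.
90 ÷ 3 = 30 beats.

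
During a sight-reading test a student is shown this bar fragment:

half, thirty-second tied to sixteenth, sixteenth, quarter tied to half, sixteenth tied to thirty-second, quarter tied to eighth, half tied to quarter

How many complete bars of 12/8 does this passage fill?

1

One bar of 12/8 = 48 thirty-second notes.
Convert each value to thirty-second notes: half = 16; thirty-second tied to sixteenth (thirty-second + sixteenth) = 3; sixteenth = 2; quarter tied to half (quarter + half) = 24; sixteenth tied to thirty-second (sixteenth + thirty-second) = 3; quarter tied to eighth (quarter + eighth) = 12; half tied to quarter (half + quarter) = 24.
Altogether 16 + 3 + 2 + 24 + 3 + 12 + 24 = 84.
84 ÷ 48 = 1 complete bar with 36 left over.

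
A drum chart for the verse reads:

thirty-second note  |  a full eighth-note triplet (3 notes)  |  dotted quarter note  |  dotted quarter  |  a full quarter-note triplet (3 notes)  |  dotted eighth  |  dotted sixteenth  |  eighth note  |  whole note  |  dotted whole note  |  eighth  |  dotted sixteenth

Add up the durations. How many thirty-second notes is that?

149

In thirty-second notes: thirty-second note = 1; a full eighth-note triplet (3 notes) (three triplet eighths span one quarter) = 8; dotted quarter note = 12; dotted quarter = 12; a full quarter-note triplet (3 notes) (three triplet quarters span one half) = 16; dotted eighth = 6; dotted sixteenth = 3; eighth note = 4; whole note = 32; dotted whole note = 48; eighth = 4; dotted sixteenth = 3.
Adding: 1 + 8 + 12 + 12 + 16 + 6 + 3 + 4 + 32 + 48 + 4 + 3 = 149 thirty-second notes.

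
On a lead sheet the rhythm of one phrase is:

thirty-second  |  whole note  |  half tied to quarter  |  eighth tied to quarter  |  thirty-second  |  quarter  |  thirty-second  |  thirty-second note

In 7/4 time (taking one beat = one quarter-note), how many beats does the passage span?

One quarter-note beat = 8 thirty-second notes.
Each duration in thirty-second notes: thirty-second = 1; whole note = 32; half tied to quarter (half + quarter) = 24; eighth tied to quarter (eighth + quarter) = 12; thirty-second = 1; quarter = 8; thirty-second = 1; thirty-second note = 1.
Sum: 1 + 32 + 24 + 12 + 1 + 8 + 1 + 1 = 80.
80 ÷ 8 = 10 beats.

10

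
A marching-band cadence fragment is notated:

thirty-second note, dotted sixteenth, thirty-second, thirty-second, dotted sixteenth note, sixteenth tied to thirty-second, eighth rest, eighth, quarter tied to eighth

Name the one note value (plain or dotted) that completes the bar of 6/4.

half note

The bar of 6/4 = 48 thirty-second notes.
Convert each value to thirty-second notes: thirty-second note = 1; dotted sixteenth = 3; thirty-second = 1; thirty-second = 1; dotted sixteenth note = 3; sixteenth tied to thirty-second (sixteenth + thirty-second) = 3; eighth rest = 4; eighth = 4; quarter tied to eighth (quarter + eighth) = 12.
Adding: 1 + 3 + 1 + 1 + 3 + 3 + 4 + 4 + 12 = 32.
Remaining: 48 − 32 = 16 thirty-second notes, which is a half note.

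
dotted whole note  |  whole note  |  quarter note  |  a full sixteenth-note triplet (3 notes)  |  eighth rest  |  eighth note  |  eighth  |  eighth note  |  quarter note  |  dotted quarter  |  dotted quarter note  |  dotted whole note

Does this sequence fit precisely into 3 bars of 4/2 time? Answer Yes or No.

One bar of 4/2 = 16 eighth notes, so 3 bars = 48.
Each duration in eighth notes: dotted whole note = 12; whole note = 8; quarter note = 2; a full sixteenth-note triplet (3 notes) (three triplet sixteenths span one eighth) = 1; eighth rest = 1; eighth note = 1; eighth = 1; eighth note = 1; quarter note = 2; dotted quarter = 3; dotted quarter note = 3; dotted whole note = 12.
Sum: 12 + 8 + 2 + 1 + 1 + 1 + 1 + 1 + 2 + 3 + 3 + 12 = 47.
47 falls short of 48, so the answer is No.

No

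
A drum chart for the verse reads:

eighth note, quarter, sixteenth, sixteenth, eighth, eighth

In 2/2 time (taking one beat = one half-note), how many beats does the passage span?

1.5

One half-note beat = 8 sixteenth notes.
Convert each value to sixteenth notes: eighth note = 2; quarter = 4; sixteenth = 1; sixteenth = 1; eighth = 2; eighth = 2.
Total: 2 + 4 + 1 + 1 + 2 + 2 = 12.
12 ÷ 8 = 1.5 beats.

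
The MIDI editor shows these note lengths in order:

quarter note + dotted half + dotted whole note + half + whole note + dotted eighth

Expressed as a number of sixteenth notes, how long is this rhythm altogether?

67

In sixteenth notes: quarter note = 4; dotted half = 12; dotted whole note = 24; half = 8; whole note = 16; dotted eighth = 3.
Sum: 4 + 12 + 24 + 8 + 16 + 3 = 67 sixteenth notes.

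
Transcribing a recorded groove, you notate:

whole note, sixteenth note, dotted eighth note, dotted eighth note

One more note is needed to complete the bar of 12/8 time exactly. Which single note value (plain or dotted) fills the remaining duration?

The bar of 12/8 = 24 sixteenth notes.
In sixteenth notes: whole note = 16; sixteenth note = 1; dotted eighth note = 3; dotted eighth note = 3.
Total: 16 + 1 + 3 + 3 = 23.
Remaining: 24 − 23 = 1 sixteenth note, which is a sixteenth note.

sixteenth note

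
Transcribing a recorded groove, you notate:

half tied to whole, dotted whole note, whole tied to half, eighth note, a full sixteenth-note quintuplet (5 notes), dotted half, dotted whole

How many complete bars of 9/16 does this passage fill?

One bar of 9/16 = 9 sixteenth notes.
Working in sixteenth notes: half tied to whole (half + whole) = 24; dotted whole note = 24; whole tied to half (whole + half) = 24; eighth note = 2; a full sixteenth-note quintuplet (5 notes) (five quintuplet sixteenths span one quarter) = 4; dotted half = 12; dotted whole = 24.
Total: 24 + 24 + 24 + 2 + 4 + 12 + 24 = 114.
114 ÷ 9 = 12 complete bars with 6 left over.

12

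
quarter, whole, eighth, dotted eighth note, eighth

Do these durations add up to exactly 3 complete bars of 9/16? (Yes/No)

Yes

One bar of 9/16 = 9 sixteenth notes, so 3 bars = 27.
In sixteenth notes: quarter = 4; whole = 16; eighth = 2; dotted eighth note = 3; eighth = 2.
Sum: 4 + 16 + 2 + 3 + 2 = 27.
27 equals 27, so the answer is Yes.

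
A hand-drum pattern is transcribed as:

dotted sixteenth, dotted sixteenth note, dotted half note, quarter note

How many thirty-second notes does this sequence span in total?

38

In thirty-second notes: dotted sixteenth = 3; dotted sixteenth note = 3; dotted half note = 24; quarter note = 8.
Altogether 3 + 3 + 24 + 8 = 38 thirty-second notes.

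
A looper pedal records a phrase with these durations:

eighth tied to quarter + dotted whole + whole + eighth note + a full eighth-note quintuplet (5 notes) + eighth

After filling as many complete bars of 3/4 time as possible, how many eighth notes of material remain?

One bar of 3/4 = 6 eighth notes.
Express everything in eighth notes: eighth tied to quarter (eighth + quarter) = 3; dotted whole = 12; whole = 8; eighth note = 1; a full eighth-note quintuplet (5 notes) (five quintuplet eighths span one half) = 4; eighth = 1.
Total: 3 + 12 + 8 + 1 + 4 + 1 = 29.
29 ÷ 6 = 4 complete bars with 5 eighth notes remaining.

5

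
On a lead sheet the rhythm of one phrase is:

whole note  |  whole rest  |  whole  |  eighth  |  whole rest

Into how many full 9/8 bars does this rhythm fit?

One bar of 9/8 = 9 eighth notes.
Express everything in eighth notes: whole note = 8; whole rest = 8; whole = 8; eighth = 1; whole rest = 8.
Total: 8 + 8 + 8 + 1 + 8 = 33.
33 ÷ 9 = 3 complete bars with 6 left over.

3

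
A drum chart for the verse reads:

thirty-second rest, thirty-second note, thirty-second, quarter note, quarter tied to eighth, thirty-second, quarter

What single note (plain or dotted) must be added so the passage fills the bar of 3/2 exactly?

The bar of 3/2 = 48 thirty-second notes.
Express everything in thirty-second notes: thirty-second rest = 1; thirty-second note = 1; thirty-second = 1; quarter note = 8; quarter tied to eighth (quarter + eighth) = 12; thirty-second = 1; quarter = 8.
Altogether 1 + 1 + 1 + 8 + 12 + 1 + 8 = 32.
Remaining: 48 − 32 = 16 thirty-second notes, which is a half note.

half note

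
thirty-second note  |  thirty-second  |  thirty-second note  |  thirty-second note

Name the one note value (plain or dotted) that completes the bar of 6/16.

The bar of 6/16 = 12 thirty-second notes.
Convert each value to thirty-second notes: thirty-second note = 1; thirty-second = 1; thirty-second note = 1; thirty-second note = 1.
Adding: 1 + 1 + 1 + 1 = 4.
Remaining: 12 − 4 = 8 thirty-second notes, which is a quarter note.

quarter note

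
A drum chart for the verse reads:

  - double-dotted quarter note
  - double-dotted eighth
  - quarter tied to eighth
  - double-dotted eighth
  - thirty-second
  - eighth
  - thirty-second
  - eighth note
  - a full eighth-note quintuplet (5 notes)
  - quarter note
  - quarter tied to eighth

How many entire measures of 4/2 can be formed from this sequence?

One bar of 4/2 = 64 thirty-second notes.
Express everything in thirty-second notes: double-dotted quarter note = 14; double-dotted eighth = 7; quarter tied to eighth (quarter + eighth) = 12; double-dotted eighth = 7; thirty-second = 1; eighth = 4; thirty-second = 1; eighth note = 4; a full eighth-note quintuplet (5 notes) (five quintuplet eighths span one half) = 16; quarter note = 8; quarter tied to eighth (quarter + eighth) = 12.
Altogether 14 + 7 + 12 + 7 + 1 + 4 + 1 + 4 + 16 + 8 + 12 = 86.
86 ÷ 64 = 1 complete bar with 22 left over.

1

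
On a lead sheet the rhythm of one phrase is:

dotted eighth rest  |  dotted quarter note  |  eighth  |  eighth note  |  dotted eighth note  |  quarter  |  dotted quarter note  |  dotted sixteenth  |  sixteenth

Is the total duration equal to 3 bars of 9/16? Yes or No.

One bar of 9/16 = 18 thirty-second notes, so 3 bars = 54.
Each duration in thirty-second notes: dotted eighth rest = 6; dotted quarter note = 12; eighth = 4; eighth note = 4; dotted eighth note = 6; quarter = 8; dotted quarter note = 12; dotted sixteenth = 3; sixteenth = 2.
Altogether 6 + 12 + 4 + 4 + 6 + 8 + 12 + 3 + 2 = 57.
57 exceeds 54, so the answer is No.

No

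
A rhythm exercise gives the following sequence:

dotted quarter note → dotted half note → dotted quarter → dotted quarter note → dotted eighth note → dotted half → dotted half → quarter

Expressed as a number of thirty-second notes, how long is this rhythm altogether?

122

Each duration in thirty-second notes: dotted quarter note = 12; dotted half note = 24; dotted quarter = 12; dotted quarter note = 12; dotted eighth note = 6; dotted half = 24; dotted half = 24; quarter = 8.
Total: 12 + 24 + 12 + 12 + 6 + 24 + 24 + 8 = 122 thirty-second notes.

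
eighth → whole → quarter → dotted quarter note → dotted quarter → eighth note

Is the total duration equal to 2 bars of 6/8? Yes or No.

One bar of 6/8 = 6 eighth notes, so 2 bars = 12.
Convert each value to eighth notes: eighth = 1; whole = 8; quarter = 2; dotted quarter note = 3; dotted quarter = 3; eighth note = 1.
Sum: 1 + 8 + 2 + 3 + 3 + 1 = 18.
18 exceeds 12, so the answer is No.

No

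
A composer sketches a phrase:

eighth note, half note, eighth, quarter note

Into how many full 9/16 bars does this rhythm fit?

One bar of 9/16 = 9 sixteenth notes.
Convert each value to sixteenth notes: eighth note = 2; half note = 8; eighth = 2; quarter note = 4.
Total: 2 + 8 + 2 + 4 = 16.
16 ÷ 9 = 1 complete bar with 7 left over.

1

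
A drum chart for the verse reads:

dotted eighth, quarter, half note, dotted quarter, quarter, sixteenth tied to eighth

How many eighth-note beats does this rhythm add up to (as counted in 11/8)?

14

One eighth-note beat = 2 sixteenth notes.
Each duration in sixteenth notes: dotted eighth = 3; quarter = 4; half note = 8; dotted quarter = 6; quarter = 4; sixteenth tied to eighth (sixteenth + eighth) = 3.
Adding: 3 + 4 + 8 + 6 + 4 + 3 = 28.
28 ÷ 2 = 14 beats.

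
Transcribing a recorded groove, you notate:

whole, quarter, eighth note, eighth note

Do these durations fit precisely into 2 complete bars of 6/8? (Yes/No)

Yes

One bar of 6/8 = 6 eighth notes, so 2 bars = 12.
In eighth notes: whole = 8; quarter = 2; eighth note = 1; eighth note = 1.
Sum: 8 + 2 + 1 + 1 = 12.
12 equals 12, so the answer is Yes.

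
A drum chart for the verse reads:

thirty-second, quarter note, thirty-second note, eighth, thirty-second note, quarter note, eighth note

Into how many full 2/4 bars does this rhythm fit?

One bar of 2/4 = 16 thirty-second notes.
In thirty-second notes: thirty-second = 1; quarter note = 8; thirty-second note = 1; eighth = 4; thirty-second note = 1; quarter note = 8; eighth note = 4.
Sum: 1 + 8 + 1 + 4 + 1 + 8 + 4 = 27.
27 ÷ 16 = 1 complete bar with 11 left over.

1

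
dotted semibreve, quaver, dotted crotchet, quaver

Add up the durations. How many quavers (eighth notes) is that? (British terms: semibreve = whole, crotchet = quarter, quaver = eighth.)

17

Each duration in eighth notes: dotted semibreve = 12; quaver = 1; dotted crotchet = 3; quaver = 1.
Altogether 12 + 1 + 3 + 1 = 17 eighth notes.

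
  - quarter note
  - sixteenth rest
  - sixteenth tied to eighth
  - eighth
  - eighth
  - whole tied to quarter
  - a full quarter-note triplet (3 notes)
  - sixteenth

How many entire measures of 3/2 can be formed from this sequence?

One bar of 3/2 = 24 sixteenth notes.
Each duration in sixteenth notes: quarter note = 4; sixteenth rest = 1; sixteenth tied to eighth (sixteenth + eighth) = 3; eighth = 2; eighth = 2; whole tied to quarter (whole + quarter) = 20; a full quarter-note triplet (3 notes) (three triplet quarters span one half) = 8; sixteenth = 1.
Sum: 4 + 1 + 3 + 2 + 2 + 20 + 8 + 1 = 41.
41 ÷ 24 = 1 complete bar with 17 left over.

1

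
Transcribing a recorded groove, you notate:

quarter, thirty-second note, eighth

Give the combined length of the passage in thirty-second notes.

13

Working in thirty-second notes: quarter = 8; thirty-second note = 1; eighth = 4.
Altogether 8 + 1 + 4 = 13 thirty-second notes.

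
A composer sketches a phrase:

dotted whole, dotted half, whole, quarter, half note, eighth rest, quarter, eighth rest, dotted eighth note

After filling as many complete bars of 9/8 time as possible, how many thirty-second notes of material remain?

One bar of 9/8 = 18 sixteenth notes.
In sixteenth notes: dotted whole = 24; dotted half = 12; whole = 16; quarter = 4; half note = 8; eighth rest = 2; quarter = 4; eighth rest = 2; dotted eighth note = 3.
Sum: 24 + 12 + 16 + 4 + 8 + 2 + 4 + 2 + 3 = 75.
75 ÷ 18 = 4 complete bars with 3 sixteenth notes remaining = 6 thirty-second notes.

6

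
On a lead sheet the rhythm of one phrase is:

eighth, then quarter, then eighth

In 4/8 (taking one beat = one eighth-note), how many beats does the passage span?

4

One eighth-note beat = 2 sixteenth notes.
Express everything in sixteenth notes: eighth = 2; quarter = 4; eighth = 2.
Altogether 2 + 4 + 2 = 8.
8 ÷ 2 = 4 beats.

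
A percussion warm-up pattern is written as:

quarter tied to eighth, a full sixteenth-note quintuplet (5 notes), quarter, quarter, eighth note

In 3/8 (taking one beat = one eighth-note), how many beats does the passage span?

One eighth-note beat = 2 sixteenth notes.
Each duration in sixteenth notes: quarter tied to eighth (quarter + eighth) = 6; a full sixteenth-note quintuplet (5 notes) (five quintuplet sixteenths span one quarter) = 4; quarter = 4; quarter = 4; eighth note = 2.
Total: 6 + 4 + 4 + 4 + 2 = 20.
20 ÷ 2 = 10 beats.

10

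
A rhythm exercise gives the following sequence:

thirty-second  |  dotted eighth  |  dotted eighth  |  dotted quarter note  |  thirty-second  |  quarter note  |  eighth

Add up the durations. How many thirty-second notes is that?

38

Working in thirty-second notes: thirty-second = 1; dotted eighth = 6; dotted eighth = 6; dotted quarter note = 12; thirty-second = 1; quarter note = 8; eighth = 4.
Adding: 1 + 6 + 6 + 12 + 1 + 8 + 4 = 38 thirty-second notes.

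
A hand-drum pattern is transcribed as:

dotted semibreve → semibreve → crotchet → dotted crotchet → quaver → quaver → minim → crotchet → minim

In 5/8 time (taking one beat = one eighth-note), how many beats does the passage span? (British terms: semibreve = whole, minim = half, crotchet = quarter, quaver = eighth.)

One eighth-note beat = 2 sixteenth notes.
Working in sixteenth notes: dotted semibreve = 24; semibreve = 16; crotchet = 4; dotted crotchet = 6; quaver = 2; quaver = 2; minim = 8; crotchet = 4; minim = 8.
Total: 24 + 16 + 4 + 6 + 2 + 2 + 8 + 4 + 8 = 74.
74 ÷ 2 = 37 beats.

37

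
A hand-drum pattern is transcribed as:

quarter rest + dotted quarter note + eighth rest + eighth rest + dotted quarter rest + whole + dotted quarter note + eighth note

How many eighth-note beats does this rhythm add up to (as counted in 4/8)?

One eighth-note beat = 2 sixteenth notes.
Convert each value to sixteenth notes: quarter rest = 4; dotted quarter note = 6; eighth rest = 2; eighth rest = 2; dotted quarter rest = 6; whole = 16; dotted quarter note = 6; eighth note = 2.
Altogether 4 + 6 + 2 + 2 + 6 + 16 + 6 + 2 = 44.
44 ÷ 2 = 22 beats.

22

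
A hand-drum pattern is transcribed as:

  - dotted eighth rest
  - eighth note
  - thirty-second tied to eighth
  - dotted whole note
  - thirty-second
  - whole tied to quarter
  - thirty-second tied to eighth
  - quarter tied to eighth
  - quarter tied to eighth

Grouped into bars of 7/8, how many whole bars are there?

One bar of 7/8 = 28 thirty-second notes.
Express everything in thirty-second notes: dotted eighth rest = 6; eighth note = 4; thirty-second tied to eighth (thirty-second + eighth) = 5; dotted whole note = 48; thirty-second = 1; whole tied to quarter (whole + quarter) = 40; thirty-second tied to eighth (thirty-second + eighth) = 5; quarter tied to eighth (quarter + eighth) = 12; quarter tied to eighth (quarter + eighth) = 12.
Sum: 6 + 4 + 5 + 48 + 1 + 40 + 5 + 12 + 12 = 133.
133 ÷ 28 = 4 complete bars with 21 left over.

4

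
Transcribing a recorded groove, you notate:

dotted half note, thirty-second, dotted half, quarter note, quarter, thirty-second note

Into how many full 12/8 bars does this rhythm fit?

One bar of 12/8 = 48 thirty-second notes.
Each duration in thirty-second notes: dotted half note = 24; thirty-second = 1; dotted half = 24; quarter note = 8; quarter = 8; thirty-second note = 1.
Altogether 24 + 1 + 24 + 8 + 8 + 1 = 66.
66 ÷ 48 = 1 complete bar with 18 left over.

1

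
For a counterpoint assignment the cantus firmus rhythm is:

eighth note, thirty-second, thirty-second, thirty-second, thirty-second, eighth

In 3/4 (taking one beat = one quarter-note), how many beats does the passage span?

One quarter-note beat = 8 thirty-second notes.
Each duration in thirty-second notes: eighth note = 4; thirty-second = 1; thirty-second = 1; thirty-second = 1; thirty-second = 1; eighth = 4.
Total: 4 + 1 + 1 + 1 + 1 + 4 = 12.
12 ÷ 8 = 1.5 beats.

1.5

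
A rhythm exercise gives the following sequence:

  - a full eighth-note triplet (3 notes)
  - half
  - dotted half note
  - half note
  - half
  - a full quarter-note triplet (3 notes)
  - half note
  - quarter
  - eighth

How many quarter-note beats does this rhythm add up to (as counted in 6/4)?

15.5

One quarter-note beat = 2 eighth notes.
Express everything in eighth notes: a full eighth-note triplet (3 notes) (three triplet eighths span one quarter) = 2; half = 4; dotted half note = 6; half note = 4; half = 4; a full quarter-note triplet (3 notes) (three triplet quarters span one half) = 4; half note = 4; quarter = 2; eighth = 1.
Altogether 2 + 4 + 6 + 4 + 4 + 4 + 4 + 2 + 1 = 31.
31 ÷ 2 = 15.5 beats.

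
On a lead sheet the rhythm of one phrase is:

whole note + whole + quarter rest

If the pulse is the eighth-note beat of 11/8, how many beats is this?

One eighth-note beat = 2 sixteenth notes.
Working in sixteenth notes: whole note = 16; whole = 16; quarter rest = 4.
Total: 16 + 16 + 4 = 36.
36 ÷ 2 = 18 beats.

18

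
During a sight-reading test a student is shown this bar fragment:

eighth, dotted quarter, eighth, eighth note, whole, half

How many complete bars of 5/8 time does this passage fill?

One bar of 5/8 = 5 eighth notes.
Convert each value to eighth notes: eighth = 1; dotted quarter = 3; eighth = 1; eighth note = 1; whole = 8; half = 4.
Altogether 1 + 3 + 1 + 1 + 8 + 4 = 18.
18 ÷ 5 = 3 complete bars with 3 left over.

3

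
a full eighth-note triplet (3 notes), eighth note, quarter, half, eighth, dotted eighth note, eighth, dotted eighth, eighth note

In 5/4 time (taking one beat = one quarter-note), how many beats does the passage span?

One quarter-note beat = 4 sixteenth notes.
Express everything in sixteenth notes: a full eighth-note triplet (3 notes) (three triplet eighths span one quarter) = 4; eighth note = 2; quarter = 4; half = 8; eighth = 2; dotted eighth note = 3; eighth = 2; dotted eighth = 3; eighth note = 2.
Adding: 4 + 2 + 4 + 8 + 2 + 3 + 2 + 3 + 2 = 30.
30 ÷ 4 = 7.5 beats.

7.5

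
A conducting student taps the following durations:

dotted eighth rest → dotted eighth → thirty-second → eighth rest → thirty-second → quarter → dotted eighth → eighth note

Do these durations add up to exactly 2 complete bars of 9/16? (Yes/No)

One bar of 9/16 = 18 thirty-second notes, so 2 bars = 36.
Working in thirty-second notes: dotted eighth rest = 6; dotted eighth = 6; thirty-second = 1; eighth rest = 4; thirty-second = 1; quarter = 8; dotted eighth = 6; eighth note = 4.
Total: 6 + 6 + 1 + 4 + 1 + 8 + 6 + 4 = 36.
36 equals 36, so the answer is Yes.

Yes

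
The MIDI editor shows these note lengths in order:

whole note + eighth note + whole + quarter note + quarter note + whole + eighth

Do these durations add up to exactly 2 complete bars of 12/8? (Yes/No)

One bar of 12/8 = 12 eighth notes, so 2 bars = 24.
Each duration in eighth notes: whole note = 8; eighth note = 1; whole = 8; quarter note = 2; quarter note = 2; whole = 8; eighth = 1.
Total: 8 + 1 + 8 + 2 + 2 + 8 + 1 = 30.
30 exceeds 24, so the answer is No.

No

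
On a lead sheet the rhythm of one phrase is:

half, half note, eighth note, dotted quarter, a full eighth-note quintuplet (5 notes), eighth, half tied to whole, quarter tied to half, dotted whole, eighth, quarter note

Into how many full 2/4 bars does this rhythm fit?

One bar of 2/4 = 4 eighth notes.
Express everything in eighth notes: half = 4; half note = 4; eighth note = 1; dotted quarter = 3; a full eighth-note quintuplet (5 notes) (five quintuplet eighths span one half) = 4; eighth = 1; half tied to whole (half + whole) = 12; quarter tied to half (quarter + half) = 6; dotted whole = 12; eighth = 1; quarter note = 2.
Altogether 4 + 4 + 1 + 3 + 4 + 1 + 12 + 6 + 12 + 1 + 2 = 50.
50 ÷ 4 = 12 complete bars with 2 left over.

12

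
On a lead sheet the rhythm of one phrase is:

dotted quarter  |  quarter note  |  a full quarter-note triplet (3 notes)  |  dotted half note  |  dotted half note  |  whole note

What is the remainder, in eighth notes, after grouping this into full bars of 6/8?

One bar of 6/8 = 6 eighth notes.
In eighth notes: dotted quarter = 3; quarter note = 2; a full quarter-note triplet (3 notes) (three triplet quarters span one half) = 4; dotted half note = 6; dotted half note = 6; whole note = 8.
Total: 3 + 2 + 4 + 6 + 6 + 8 = 29.
29 ÷ 6 = 4 complete bars with 5 eighth notes remaining.

5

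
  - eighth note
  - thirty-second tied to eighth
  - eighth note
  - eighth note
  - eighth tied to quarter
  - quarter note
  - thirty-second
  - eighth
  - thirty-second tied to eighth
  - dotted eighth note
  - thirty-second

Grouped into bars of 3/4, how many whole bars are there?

2

One bar of 3/4 = 24 thirty-second notes.
Express everything in thirty-second notes: eighth note = 4; thirty-second tied to eighth (thirty-second + eighth) = 5; eighth note = 4; eighth note = 4; eighth tied to quarter (eighth + quarter) = 12; quarter note = 8; thirty-second = 1; eighth = 4; thirty-second tied to eighth (thirty-second + eighth) = 5; dotted eighth note = 6; thirty-second = 1.
Altogether 4 + 5 + 4 + 4 + 12 + 8 + 1 + 4 + 5 + 6 + 1 = 54.
54 ÷ 24 = 2 complete bars with 6 left over.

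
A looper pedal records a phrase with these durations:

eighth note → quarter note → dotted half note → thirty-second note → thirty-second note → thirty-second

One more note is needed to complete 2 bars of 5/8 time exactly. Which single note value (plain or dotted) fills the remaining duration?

2 bars of 5/8 = 40 thirty-second notes.
Working in thirty-second notes: eighth note = 4; quarter note = 8; dotted half note = 24; thirty-second note = 1; thirty-second note = 1; thirty-second = 1.
Total: 4 + 8 + 24 + 1 + 1 + 1 = 39.
Remaining: 40 − 39 = 1 thirty-second note, which is a thirty-second note.

thirty-second note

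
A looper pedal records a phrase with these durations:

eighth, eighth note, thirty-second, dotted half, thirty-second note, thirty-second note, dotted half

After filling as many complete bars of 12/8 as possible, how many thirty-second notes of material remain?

11

One bar of 12/8 = 48 thirty-second notes.
In thirty-second notes: eighth = 4; eighth note = 4; thirty-second = 1; dotted half = 24; thirty-second note = 1; thirty-second note = 1; dotted half = 24.
Total: 4 + 4 + 1 + 24 + 1 + 1 + 24 = 59.
59 ÷ 48 = 1 complete bar with 11 thirty-second notes remaining.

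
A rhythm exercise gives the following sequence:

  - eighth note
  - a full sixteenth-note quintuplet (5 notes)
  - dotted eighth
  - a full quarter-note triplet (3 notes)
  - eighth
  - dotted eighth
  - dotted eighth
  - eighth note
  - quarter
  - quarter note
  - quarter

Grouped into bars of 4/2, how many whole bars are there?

1

One bar of 4/2 = 32 sixteenth notes.
Convert each value to sixteenth notes: eighth note = 2; a full sixteenth-note quintuplet (5 notes) (five quintuplet sixteenths span one quarter) = 4; dotted eighth = 3; a full quarter-note triplet (3 notes) (three triplet quarters span one half) = 8; eighth = 2; dotted eighth = 3; dotted eighth = 3; eighth note = 2; quarter = 4; quarter note = 4; quarter = 4.
Altogether 2 + 4 + 3 + 8 + 2 + 3 + 3 + 2 + 4 + 4 + 4 = 39.
39 ÷ 32 = 1 complete bar with 7 left over.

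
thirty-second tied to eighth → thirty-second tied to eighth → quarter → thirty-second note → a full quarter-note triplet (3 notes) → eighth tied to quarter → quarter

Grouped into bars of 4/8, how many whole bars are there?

One bar of 4/8 = 16 thirty-second notes.
Convert each value to thirty-second notes: thirty-second tied to eighth (thirty-second + eighth) = 5; thirty-second tied to eighth (thirty-second + eighth) = 5; quarter = 8; thirty-second note = 1; a full quarter-note triplet (3 notes) (three triplet quarters span one half) = 16; eighth tied to quarter (eighth + quarter) = 12; quarter = 8.
Altogether 5 + 5 + 8 + 1 + 16 + 12 + 8 = 55.
55 ÷ 16 = 3 complete bars with 7 left over.

3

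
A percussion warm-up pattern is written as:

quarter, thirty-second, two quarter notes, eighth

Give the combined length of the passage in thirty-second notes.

Express everything in thirty-second notes: quarter = 8; thirty-second = 1; quarter note = 8; quarter note = 8; eighth = 4.
Altogether 8 + 1 + 8 + 8 + 4 = 29 thirty-second notes.

29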